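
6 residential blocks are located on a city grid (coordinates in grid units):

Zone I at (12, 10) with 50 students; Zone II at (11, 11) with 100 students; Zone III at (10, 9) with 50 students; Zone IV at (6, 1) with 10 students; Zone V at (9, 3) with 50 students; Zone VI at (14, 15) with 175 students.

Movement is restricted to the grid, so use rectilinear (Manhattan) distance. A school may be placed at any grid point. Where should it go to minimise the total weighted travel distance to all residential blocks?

(12, 11)

Manhattan distance separates: Σwᵢ(|x−xᵢ|+|y−yᵢ|) = Σwᵢ|x−xᵢ| + Σwᵢ|y−yᵢ|, so x and y are optimised independently as 1-D weighted medians.
Total weight W = 435; half = 217.5.
x-coordinate, sorted with cumulative weight:
  x=6 (Zone IV, w=10) cum 10
  x=9 (Zone V, w=50) cum 60
  x=10 (Zone III, w=50) cum 110
  x=11 (Zone II, w=100) cum 210
  x=12 (Zone I, w=50) cum 260  ← median
  x=14 (Zone VI, w=175) cum 435
⇒ x* = 12
y-coordinate, sorted with cumulative weight:
  y=1 (Zone IV, w=10) cum 10
  y=3 (Zone V, w=50) cum 60
  y=9 (Zone III, w=50) cum 110
  y=10 (Zone I, w=50) cum 160
  y=11 (Zone II, w=100) cum 260  ← median
  y=15 (Zone VI, w=175) cum 435
⇒ y* = 11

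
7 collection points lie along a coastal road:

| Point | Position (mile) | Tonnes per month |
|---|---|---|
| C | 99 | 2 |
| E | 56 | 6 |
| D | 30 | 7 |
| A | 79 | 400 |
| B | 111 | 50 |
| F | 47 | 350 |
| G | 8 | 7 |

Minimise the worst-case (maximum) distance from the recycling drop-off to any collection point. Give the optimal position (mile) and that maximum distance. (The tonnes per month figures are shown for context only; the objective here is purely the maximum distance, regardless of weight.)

The 1-center on a line is the midpoint of the two extreme points: leftmost at 8, rightmost at 111.
Optimal location = (8 + 111)/2 = 59.5; maximum distance = (111 − 8)/2 = 51.5.

location 59.5, max distance 51.5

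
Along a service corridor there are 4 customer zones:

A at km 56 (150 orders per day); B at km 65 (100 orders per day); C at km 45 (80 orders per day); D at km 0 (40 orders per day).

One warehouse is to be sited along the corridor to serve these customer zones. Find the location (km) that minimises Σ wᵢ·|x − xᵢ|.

For a sum of weighted absolute distances on a line, the optimum is the weighted median (not the mean). Total weight W = 370; half-weight = 185.
Sort by position and accumulate weight:
  km 0 (D, w=40) → cum 40
  km 45 (C, w=80) → cum 120
  km 56 (A, w=150) → cum 270  ≥ 185 → median here
  km 65 (B, w=100) → cum 370
Optimal location: km 56.

x = 56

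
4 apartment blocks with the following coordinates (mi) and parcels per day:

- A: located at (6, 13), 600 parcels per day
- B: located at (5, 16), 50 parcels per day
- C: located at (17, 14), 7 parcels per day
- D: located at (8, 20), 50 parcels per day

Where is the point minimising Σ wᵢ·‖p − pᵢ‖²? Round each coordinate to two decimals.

The minimiser of Σwᵢ‖p−pᵢ‖² is the weighted centroid p* = (Σwᵢpᵢ)/(Σwᵢ).
Σwᵢ = 707.
Σwᵢxᵢ = 600·6 + 50·5 + 7·17 + 50·8 = 4369.
Σwᵢyᵢ = 600·13 + 50·16 + 7·14 + 50·20 = 9698.
x* = 4369/707 = 6.18, y* = 9698/707 = 13.72.

(6.18, 13.72)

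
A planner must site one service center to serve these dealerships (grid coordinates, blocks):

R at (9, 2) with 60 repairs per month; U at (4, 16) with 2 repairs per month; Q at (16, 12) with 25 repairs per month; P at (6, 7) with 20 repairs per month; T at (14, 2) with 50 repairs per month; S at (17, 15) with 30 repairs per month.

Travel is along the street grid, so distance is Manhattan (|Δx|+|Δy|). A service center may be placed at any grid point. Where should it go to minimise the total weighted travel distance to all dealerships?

(14, 2)

Manhattan distance separates: Σwᵢ(|x−xᵢ|+|y−yᵢ|) = Σwᵢ|x−xᵢ| + Σwᵢ|y−yᵢ|, so x and y are optimised independently as 1-D weighted medians.
Total weight W = 187; half = 93.5.
x-coordinate, sorted with cumulative weight:
  x=4 (U, w=2) cum 2
  x=6 (P, w=20) cum 22
  x=9 (R, w=60) cum 82
  x=14 (T, w=50) cum 132  ← median
  x=16 (Q, w=25) cum 157
  x=17 (S, w=30) cum 187
⇒ x* = 14
y-coordinate, sorted with cumulative weight:
  y=2 (R, w=60) cum 60
  y=2 (T, w=50) cum 110  ← median
  y=7 (P, w=20) cum 130
  y=12 (Q, w=25) cum 155
  y=15 (S, w=30) cum 185
  y=16 (U, w=2) cum 187
⇒ y* = 2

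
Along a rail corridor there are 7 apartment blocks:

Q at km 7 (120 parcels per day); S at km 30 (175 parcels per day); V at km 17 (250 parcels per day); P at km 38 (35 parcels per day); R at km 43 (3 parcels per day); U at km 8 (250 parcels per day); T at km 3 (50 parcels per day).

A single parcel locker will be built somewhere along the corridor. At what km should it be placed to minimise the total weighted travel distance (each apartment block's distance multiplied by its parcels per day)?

x = 17

For a sum of weighted absolute distances on a line, the optimum is the weighted median (not the mean). Total weight W = 883; half-weight = 441.5.
Sort by position and accumulate weight:
  km 3 (T, w=50) → cum 50
  km 7 (Q, w=120) → cum 170
  km 8 (U, w=250) → cum 420
  km 17 (V, w=250) → cum 670  ≥ 441.5 → median here
  km 30 (S, w=175) → cum 845
  km 38 (P, w=35) → cum 880
  km 43 (R, w=3) → cum 883
Optimal location: km 17.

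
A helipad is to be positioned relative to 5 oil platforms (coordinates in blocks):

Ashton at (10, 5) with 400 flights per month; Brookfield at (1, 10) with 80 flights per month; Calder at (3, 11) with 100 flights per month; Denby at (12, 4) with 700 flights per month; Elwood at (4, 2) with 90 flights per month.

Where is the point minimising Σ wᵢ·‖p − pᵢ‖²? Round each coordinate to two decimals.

The minimiser of Σwᵢ‖p−pᵢ‖² is the weighted centroid p* = (Σwᵢpᵢ)/(Σwᵢ).
Σwᵢ = 1370.
Σwᵢxᵢ = 400·10 + 80·1 + 100·3 + 700·12 + 90·4 = 13140.
Σwᵢyᵢ = 400·5 + 80·10 + 100·11 + 700·4 + 90·2 = 6880.
x* = 13140/1370 = 9.59, y* = 6880/1370 = 5.02.

(9.59, 5.02)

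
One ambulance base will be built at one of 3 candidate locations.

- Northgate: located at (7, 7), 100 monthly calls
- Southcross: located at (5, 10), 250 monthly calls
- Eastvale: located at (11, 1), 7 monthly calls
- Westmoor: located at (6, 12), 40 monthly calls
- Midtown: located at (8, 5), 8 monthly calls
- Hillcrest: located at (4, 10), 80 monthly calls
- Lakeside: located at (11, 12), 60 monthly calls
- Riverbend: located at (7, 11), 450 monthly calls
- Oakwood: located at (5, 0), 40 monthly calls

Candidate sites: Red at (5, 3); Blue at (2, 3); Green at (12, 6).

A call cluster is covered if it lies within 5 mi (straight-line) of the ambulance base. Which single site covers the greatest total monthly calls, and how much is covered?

Coverage radius r = 5 mi; a point is covered iff (Δx)²+(Δy)² ≤ 5² = 25.
  Red (5, 3): covers {Northgate, Midtown, Oakwood} → 148
  Blue (2, 3): covers {Oakwood} → 40
  Green (12, 6): covers {Midtown} → 8
Maximum coverage at Red: 148 monthly calls.

Red, covering 148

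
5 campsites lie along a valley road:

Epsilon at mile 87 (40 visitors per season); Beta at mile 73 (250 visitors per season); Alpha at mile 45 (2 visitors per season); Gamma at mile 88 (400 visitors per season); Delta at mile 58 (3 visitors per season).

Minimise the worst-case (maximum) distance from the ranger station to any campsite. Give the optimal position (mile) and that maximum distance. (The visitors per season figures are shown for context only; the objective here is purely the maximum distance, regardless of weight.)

The 1-center on a line is the midpoint of the two extreme points: leftmost at 45, rightmost at 88.
Optimal location = (45 + 88)/2 = 66.5; maximum distance = (88 − 45)/2 = 21.5.

location 66.5, max distance 21.5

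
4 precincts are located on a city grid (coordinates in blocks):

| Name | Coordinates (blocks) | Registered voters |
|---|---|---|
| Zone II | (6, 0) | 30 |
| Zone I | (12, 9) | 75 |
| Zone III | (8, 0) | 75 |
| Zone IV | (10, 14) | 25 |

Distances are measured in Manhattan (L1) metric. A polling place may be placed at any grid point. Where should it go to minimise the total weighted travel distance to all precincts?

Manhattan distance separates: Σwᵢ(|x−xᵢ|+|y−yᵢ|) = Σwᵢ|x−xᵢ| + Σwᵢ|y−yᵢ|, so x and y are optimised independently as 1-D weighted medians.
Total weight W = 205; half = 102.5.
x-coordinate, sorted with cumulative weight:
  x=6 (Zone II, w=30) cum 30
  x=8 (Zone III, w=75) cum 105  ← median
  x=10 (Zone IV, w=25) cum 130
  x=12 (Zone I, w=75) cum 205
⇒ x* = 8
y-coordinate, sorted with cumulative weight:
  y=0 (Zone II, w=30) cum 30
  y=0 (Zone III, w=75) cum 105  ← median
  y=9 (Zone I, w=75) cum 180
  y=14 (Zone IV, w=25) cum 205
⇒ y* = 0

(8, 0)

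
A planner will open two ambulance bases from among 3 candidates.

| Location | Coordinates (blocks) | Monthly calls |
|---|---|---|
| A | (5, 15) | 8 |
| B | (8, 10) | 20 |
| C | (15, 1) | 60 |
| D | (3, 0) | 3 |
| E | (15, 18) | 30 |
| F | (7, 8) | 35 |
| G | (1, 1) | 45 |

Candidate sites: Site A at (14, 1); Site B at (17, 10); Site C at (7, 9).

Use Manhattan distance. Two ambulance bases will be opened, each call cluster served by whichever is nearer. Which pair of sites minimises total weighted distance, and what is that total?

Evaluate every pair (each demand assigned to the nearer of the two):
  {Site A, Site C}: total = 1330
  {Site A, Site B}: total = 1717
  {Site B, Site C}: total = 1768
Best pair: {Site A, Site C} with total 1330.

{Site A, Site C}, total 1330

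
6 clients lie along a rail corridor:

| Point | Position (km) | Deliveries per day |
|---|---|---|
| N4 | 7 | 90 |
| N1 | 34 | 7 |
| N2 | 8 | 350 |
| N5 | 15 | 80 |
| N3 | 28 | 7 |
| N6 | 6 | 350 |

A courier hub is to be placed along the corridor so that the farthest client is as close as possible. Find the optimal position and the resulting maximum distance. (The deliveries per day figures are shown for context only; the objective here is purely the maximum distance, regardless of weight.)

The 1-center on a line is the midpoint of the two extreme points: leftmost at 6, rightmost at 34.
Optimal location = (6 + 34)/2 = 20; maximum distance = (34 − 6)/2 = 14.

location 20, max distance 14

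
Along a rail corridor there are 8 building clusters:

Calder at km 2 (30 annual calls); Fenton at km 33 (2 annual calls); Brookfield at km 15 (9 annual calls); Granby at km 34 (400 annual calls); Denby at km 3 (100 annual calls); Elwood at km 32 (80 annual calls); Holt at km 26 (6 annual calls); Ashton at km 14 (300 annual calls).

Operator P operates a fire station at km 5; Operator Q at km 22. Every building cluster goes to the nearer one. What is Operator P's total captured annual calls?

130

The indifferent point is the midpoint (5+22)/2 = 13.5; building clusters left of it (closer to Operator P at 5) go to Operator P, those right go to Operator Q.
  Calder at 2 (w=30) → Operator P
  Denby at 3 (w=100) → Operator P
  Ashton at 14 (w=300) → Operator Q
  Brookfield at 15 (w=9) → Operator Q
  Holt at 26 (w=6) → Operator Q
  Elwood at 32 (w=80) → Operator Q
  Fenton at 33 (w=2) → Operator Q
  Granby at 34 (w=400) → Operator Q
Operator P captures 130; Operator Q captures 797.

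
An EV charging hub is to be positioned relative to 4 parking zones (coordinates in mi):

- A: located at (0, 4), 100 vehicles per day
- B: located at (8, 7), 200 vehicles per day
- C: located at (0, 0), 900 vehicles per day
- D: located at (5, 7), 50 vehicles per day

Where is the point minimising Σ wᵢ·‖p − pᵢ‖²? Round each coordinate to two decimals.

(1.48, 1.72)

The minimiser of Σwᵢ‖p−pᵢ‖² is the weighted centroid p* = (Σwᵢpᵢ)/(Σwᵢ).
Σwᵢ = 1250.
Σwᵢxᵢ = 100·0 + 200·8 + 900·0 + 50·5 = 1850.
Σwᵢyᵢ = 100·4 + 200·7 + 900·0 + 50·7 = 2150.
x* = 1850/1250 = 1.48, y* = 2150/1250 = 1.72.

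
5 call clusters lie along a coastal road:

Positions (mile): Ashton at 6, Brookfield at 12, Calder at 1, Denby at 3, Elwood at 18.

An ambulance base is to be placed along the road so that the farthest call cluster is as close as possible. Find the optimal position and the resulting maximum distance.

location 9.5, max distance 8.5

The 1-center on a line is the midpoint of the two extreme points: leftmost at 1, rightmost at 18.
Optimal location = (1 + 18)/2 = 9.5; maximum distance = (18 − 1)/2 = 8.5.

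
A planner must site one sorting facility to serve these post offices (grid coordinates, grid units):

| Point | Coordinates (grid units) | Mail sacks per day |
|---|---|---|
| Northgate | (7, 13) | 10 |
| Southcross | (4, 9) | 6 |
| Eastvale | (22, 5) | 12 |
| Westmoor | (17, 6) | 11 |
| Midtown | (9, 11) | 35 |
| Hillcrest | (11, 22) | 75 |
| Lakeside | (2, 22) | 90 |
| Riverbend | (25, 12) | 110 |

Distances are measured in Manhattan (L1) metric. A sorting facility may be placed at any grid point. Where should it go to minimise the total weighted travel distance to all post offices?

(11, 13)

Manhattan distance separates: Σwᵢ(|x−xᵢ|+|y−yᵢ|) = Σwᵢ|x−xᵢ| + Σwᵢ|y−yᵢ|, so x and y are optimised independently as 1-D weighted medians.
Total weight W = 349; half = 174.5.
x-coordinate, sorted with cumulative weight:
  x=2 (Lakeside, w=90) cum 90
  x=4 (Southcross, w=6) cum 96
  x=7 (Northgate, w=10) cum 106
  x=9 (Midtown, w=35) cum 141
  x=11 (Hillcrest, w=75) cum 216  ← median
  x=17 (Westmoor, w=11) cum 227
  x=22 (Eastvale, w=12) cum 239
  x=25 (Riverbend, w=110) cum 349
⇒ x* = 11
y-coordinate, sorted with cumulative weight:
  y=5 (Eastvale, w=12) cum 12
  y=6 (Westmoor, w=11) cum 23
  y=9 (Southcross, w=6) cum 29
  y=11 (Midtown, w=35) cum 64
  y=12 (Riverbend, w=110) cum 174
  y=13 (Northgate, w=10) cum 184  ← median
  y=22 (Hillcrest, w=75) cum 259
  y=22 (Lakeside, w=90) cum 349
⇒ y* = 13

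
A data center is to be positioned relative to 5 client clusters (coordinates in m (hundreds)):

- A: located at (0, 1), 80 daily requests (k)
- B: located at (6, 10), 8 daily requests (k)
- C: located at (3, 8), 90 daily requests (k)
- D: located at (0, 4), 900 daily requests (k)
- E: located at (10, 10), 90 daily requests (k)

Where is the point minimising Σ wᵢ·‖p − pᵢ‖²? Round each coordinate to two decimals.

(1.04, 4.61)

The minimiser of Σwᵢ‖p−pᵢ‖² is the weighted centroid p* = (Σwᵢpᵢ)/(Σwᵢ).
Σwᵢ = 1168.
Σwᵢxᵢ = 80·0 + 8·6 + 90·3 + 900·0 + 90·10 = 1218.
Σwᵢyᵢ = 80·1 + 8·10 + 90·8 + 900·4 + 90·10 = 5380.
x* = 1218/1168 = 1.04, y* = 5380/1168 = 4.61.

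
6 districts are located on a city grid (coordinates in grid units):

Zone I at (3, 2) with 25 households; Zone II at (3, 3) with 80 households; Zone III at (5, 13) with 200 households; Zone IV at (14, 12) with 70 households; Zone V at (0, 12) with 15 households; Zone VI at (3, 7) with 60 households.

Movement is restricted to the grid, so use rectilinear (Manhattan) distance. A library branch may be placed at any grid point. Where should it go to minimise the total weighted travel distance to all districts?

Manhattan distance separates: Σwᵢ(|x−xᵢ|+|y−yᵢ|) = Σwᵢ|x−xᵢ| + Σwᵢ|y−yᵢ|, so x and y are optimised independently as 1-D weighted medians.
Total weight W = 450; half = 225.
x-coordinate, sorted with cumulative weight:
  x=0 (Zone V, w=15) cum 15
  x=3 (Zone I, w=25) cum 40
  x=3 (Zone II, w=80) cum 120
  x=3 (Zone VI, w=60) cum 180
  x=5 (Zone III, w=200) cum 380  ← median
  x=14 (Zone IV, w=70) cum 450
⇒ x* = 5
y-coordinate, sorted with cumulative weight:
  y=2 (Zone I, w=25) cum 25
  y=3 (Zone II, w=80) cum 105
  y=7 (Zone VI, w=60) cum 165
  y=12 (Zone IV, w=70) cum 235  ← median
  y=12 (Zone V, w=15) cum 250
  y=13 (Zone III, w=200) cum 450
⇒ y* = 12

(5, 12)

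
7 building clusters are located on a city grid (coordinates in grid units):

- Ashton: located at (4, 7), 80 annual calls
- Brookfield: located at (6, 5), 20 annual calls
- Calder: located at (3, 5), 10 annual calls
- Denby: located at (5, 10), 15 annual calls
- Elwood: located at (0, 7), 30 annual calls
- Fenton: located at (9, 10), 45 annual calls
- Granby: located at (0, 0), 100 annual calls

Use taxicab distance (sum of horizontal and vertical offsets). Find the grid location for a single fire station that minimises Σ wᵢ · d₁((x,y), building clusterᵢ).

(4, 7)

Manhattan distance separates: Σwᵢ(|x−xᵢ|+|y−yᵢ|) = Σwᵢ|x−xᵢ| + Σwᵢ|y−yᵢ|, so x and y are optimised independently as 1-D weighted medians.
Total weight W = 300; half = 150.
x-coordinate, sorted with cumulative weight:
  x=0 (Elwood, w=30) cum 30
  x=0 (Granby, w=100) cum 130
  x=3 (Calder, w=10) cum 140
  x=4 (Ashton, w=80) cum 220  ← median
  x=5 (Denby, w=15) cum 235
  x=6 (Brookfield, w=20) cum 255
  x=9 (Fenton, w=45) cum 300
⇒ x* = 4
y-coordinate, sorted with cumulative weight:
  y=0 (Granby, w=100) cum 100
  y=5 (Brookfield, w=20) cum 120
  y=5 (Calder, w=10) cum 130
  y=7 (Ashton, w=80) cum 210  ← median
  y=7 (Elwood, w=30) cum 240
  y=10 (Denby, w=15) cum 255
  y=10 (Fenton, w=45) cum 300
⇒ y* = 7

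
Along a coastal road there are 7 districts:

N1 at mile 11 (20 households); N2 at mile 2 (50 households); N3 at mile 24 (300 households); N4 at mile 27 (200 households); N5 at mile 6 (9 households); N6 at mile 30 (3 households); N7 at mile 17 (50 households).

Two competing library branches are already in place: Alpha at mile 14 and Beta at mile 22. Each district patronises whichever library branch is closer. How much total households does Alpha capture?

The indifferent point is the midpoint (14+22)/2 = 18; districts left of it (closer to Alpha at 14) go to Alpha, those right go to Beta.
  N2 at 2 (w=50) → Alpha
  N5 at 6 (w=9) → Alpha
  N1 at 11 (w=20) → Alpha
  N7 at 17 (w=50) → Alpha
  N3 at 24 (w=300) → Beta
  N4 at 27 (w=200) → Beta
  N6 at 30 (w=3) → Beta
Alpha captures 129; Beta captures 503.

129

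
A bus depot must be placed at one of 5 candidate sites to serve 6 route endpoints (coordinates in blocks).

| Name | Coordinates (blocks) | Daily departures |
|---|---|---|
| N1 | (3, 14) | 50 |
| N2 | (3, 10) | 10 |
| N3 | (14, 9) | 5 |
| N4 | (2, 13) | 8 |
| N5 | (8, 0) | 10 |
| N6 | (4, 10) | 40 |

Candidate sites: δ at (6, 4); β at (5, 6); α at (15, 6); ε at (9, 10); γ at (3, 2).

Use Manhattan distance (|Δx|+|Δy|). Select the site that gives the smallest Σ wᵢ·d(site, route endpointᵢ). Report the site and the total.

Total weighted distance at each candidate:
  δ (6, 4): total = 1289
  β (5, 6): total = 990
  α (15, 6): total = 2070
  ε (9, 10): total = 980
  γ (3, 2): total = 1296
Minimum is at ε with total 980 blocks.

ε, total 980 blocks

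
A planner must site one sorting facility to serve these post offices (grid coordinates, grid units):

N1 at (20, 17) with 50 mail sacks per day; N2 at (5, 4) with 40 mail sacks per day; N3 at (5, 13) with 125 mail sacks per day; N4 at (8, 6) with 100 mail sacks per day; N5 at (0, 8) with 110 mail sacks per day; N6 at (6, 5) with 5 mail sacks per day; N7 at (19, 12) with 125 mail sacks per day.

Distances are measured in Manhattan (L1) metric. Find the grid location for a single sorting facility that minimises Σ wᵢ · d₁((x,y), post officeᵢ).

(6, 12)

Manhattan distance separates: Σwᵢ(|x−xᵢ|+|y−yᵢ|) = Σwᵢ|x−xᵢ| + Σwᵢ|y−yᵢ|, so x and y are optimised independently as 1-D weighted medians.
Total weight W = 555; half = 277.5.
x-coordinate, sorted with cumulative weight:
  x=0 (N5, w=110) cum 110
  x=5 (N2, w=40) cum 150
  x=5 (N3, w=125) cum 275
  x=6 (N6, w=5) cum 280  ← median
  x=8 (N4, w=100) cum 380
  x=19 (N7, w=125) cum 505
  x=20 (N1, w=50) cum 555
⇒ x* = 6
y-coordinate, sorted with cumulative weight:
  y=4 (N2, w=40) cum 40
  y=5 (N6, w=5) cum 45
  y=6 (N4, w=100) cum 145
  y=8 (N5, w=110) cum 255
  y=12 (N7, w=125) cum 380  ← median
  y=13 (N3, w=125) cum 505
  y=17 (N1, w=50) cum 555
⇒ y* = 12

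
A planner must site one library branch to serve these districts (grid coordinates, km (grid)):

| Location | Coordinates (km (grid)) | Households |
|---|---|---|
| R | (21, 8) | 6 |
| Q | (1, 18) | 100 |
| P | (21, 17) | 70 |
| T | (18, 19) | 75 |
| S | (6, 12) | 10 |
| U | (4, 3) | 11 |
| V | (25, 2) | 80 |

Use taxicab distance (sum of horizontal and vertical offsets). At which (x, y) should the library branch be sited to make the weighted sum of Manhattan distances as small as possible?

Manhattan distance separates: Σwᵢ(|x−xᵢ|+|y−yᵢ|) = Σwᵢ|x−xᵢ| + Σwᵢ|y−yᵢ|, so x and y are optimised independently as 1-D weighted medians.
Total weight W = 352; half = 176.
x-coordinate, sorted with cumulative weight:
  x=1 (Q, w=100) cum 100
  x=4 (U, w=11) cum 111
  x=6 (S, w=10) cum 121
  x=18 (T, w=75) cum 196  ← median
  x=21 (R, w=6) cum 202
  x=21 (P, w=70) cum 272
  x=25 (V, w=80) cum 352
⇒ x* = 18
y-coordinate, sorted with cumulative weight:
  y=2 (V, w=80) cum 80
  y=3 (U, w=11) cum 91
  y=8 (R, w=6) cum 97
  y=12 (S, w=10) cum 107
  y=17 (P, w=70) cum 177  ← median
  y=18 (Q, w=100) cum 277
  y=19 (T, w=75) cum 352
⇒ y* = 17

(18, 17)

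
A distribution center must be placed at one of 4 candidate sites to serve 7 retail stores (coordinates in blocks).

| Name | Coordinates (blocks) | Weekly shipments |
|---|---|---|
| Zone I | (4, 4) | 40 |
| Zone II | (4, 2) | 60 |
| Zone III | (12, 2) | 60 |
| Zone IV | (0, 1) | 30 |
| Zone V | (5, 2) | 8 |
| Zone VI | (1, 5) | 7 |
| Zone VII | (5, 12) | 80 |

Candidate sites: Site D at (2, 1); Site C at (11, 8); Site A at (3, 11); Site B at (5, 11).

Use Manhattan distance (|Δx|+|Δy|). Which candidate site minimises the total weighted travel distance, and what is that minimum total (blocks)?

Site D, total 2287 blocks

Total weighted distance at each candidate:
  Site D (2, 1): total = 2287
  Site C (11, 8): total = 3167
  Site A (3, 11): total = 2774
  Site B (5, 11): total = 2552
Minimum is at Site D with total 2287 blocks.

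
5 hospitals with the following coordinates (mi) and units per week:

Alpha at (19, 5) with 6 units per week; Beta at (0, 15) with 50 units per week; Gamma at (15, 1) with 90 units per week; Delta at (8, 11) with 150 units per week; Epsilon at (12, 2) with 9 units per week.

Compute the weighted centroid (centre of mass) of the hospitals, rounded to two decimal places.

The minimiser of Σwᵢ‖p−pᵢ‖² is the weighted centroid p* = (Σwᵢpᵢ)/(Σwᵢ).
Σwᵢ = 305.
Σwᵢxᵢ = 6·19 + 50·0 + 90·15 + 150·8 + 9·12 = 2772.
Σwᵢyᵢ = 6·5 + 50·15 + 90·1 + 150·11 + 9·2 = 2538.
x* = 2772/305 = 9.09, y* = 2538/305 = 8.32.

(9.09, 8.32)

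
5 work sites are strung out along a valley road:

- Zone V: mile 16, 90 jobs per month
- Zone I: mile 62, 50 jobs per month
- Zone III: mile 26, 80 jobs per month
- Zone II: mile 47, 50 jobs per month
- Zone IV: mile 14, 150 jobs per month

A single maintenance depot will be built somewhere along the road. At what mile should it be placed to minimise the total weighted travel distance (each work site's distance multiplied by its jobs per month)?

For a sum of weighted absolute distances on a line, the optimum is the weighted median (not the mean). Total weight W = 420; half-weight = 210.
Sort by position and accumulate weight:
  mile 14 (Zone IV, w=150) → cum 150
  mile 16 (Zone V, w=90) → cum 240  ≥ 210 → median here
  mile 26 (Zone III, w=80) → cum 320
  mile 47 (Zone II, w=50) → cum 370
  mile 62 (Zone I, w=50) → cum 420
Optimal location: mile 16.

x = 16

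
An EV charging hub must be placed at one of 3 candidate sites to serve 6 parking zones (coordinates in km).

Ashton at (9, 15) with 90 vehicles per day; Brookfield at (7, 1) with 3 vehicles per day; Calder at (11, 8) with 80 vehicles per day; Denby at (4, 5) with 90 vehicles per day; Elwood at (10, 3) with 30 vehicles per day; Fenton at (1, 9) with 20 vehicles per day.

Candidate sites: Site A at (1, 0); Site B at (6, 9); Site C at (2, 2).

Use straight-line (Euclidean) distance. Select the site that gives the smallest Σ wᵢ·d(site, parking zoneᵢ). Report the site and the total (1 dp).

Total weighted distance at each candidate:
  Site A (1, 0): total = 3562.1
  Site B (6, 9): total = 1754.7
  Site C (2, 2): total = 2917.3
Minimum is at Site B with total 1754.7 km.

Site B, total 1754.7 km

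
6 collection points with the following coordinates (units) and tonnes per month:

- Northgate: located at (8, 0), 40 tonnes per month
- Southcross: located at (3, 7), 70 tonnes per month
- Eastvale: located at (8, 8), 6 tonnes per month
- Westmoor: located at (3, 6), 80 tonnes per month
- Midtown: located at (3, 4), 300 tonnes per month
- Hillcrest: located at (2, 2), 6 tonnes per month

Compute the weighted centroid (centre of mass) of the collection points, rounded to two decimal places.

(3.45, 4.44)

The minimiser of Σwᵢ‖p−pᵢ‖² is the weighted centroid p* = (Σwᵢpᵢ)/(Σwᵢ).
Σwᵢ = 502.
Σwᵢxᵢ = 40·8 + 70·3 + 6·8 + 80·3 + 300·3 + 6·2 = 1730.
Σwᵢyᵢ = 40·0 + 70·7 + 6·8 + 80·6 + 300·4 + 6·2 = 2230.
x* = 1730/502 = 3.45, y* = 2230/502 = 4.44.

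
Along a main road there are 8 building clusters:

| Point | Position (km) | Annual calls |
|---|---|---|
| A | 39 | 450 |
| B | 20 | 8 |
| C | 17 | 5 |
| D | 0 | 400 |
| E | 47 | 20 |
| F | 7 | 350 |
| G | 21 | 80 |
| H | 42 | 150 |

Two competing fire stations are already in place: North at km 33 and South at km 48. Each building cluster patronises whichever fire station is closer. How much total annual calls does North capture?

The indifferent point is the midpoint (33+48)/2 = 40.5; building clusters left of it (closer to North at 33) go to North, those right go to South.
  D at 0 (w=400) → North
  F at 7 (w=350) → North
  C at 17 (w=5) → North
  B at 20 (w=8) → North
  G at 21 (w=80) → North
  A at 39 (w=450) → North
  H at 42 (w=150) → South
  E at 47 (w=20) → South
North captures 1293; South captures 170.

1293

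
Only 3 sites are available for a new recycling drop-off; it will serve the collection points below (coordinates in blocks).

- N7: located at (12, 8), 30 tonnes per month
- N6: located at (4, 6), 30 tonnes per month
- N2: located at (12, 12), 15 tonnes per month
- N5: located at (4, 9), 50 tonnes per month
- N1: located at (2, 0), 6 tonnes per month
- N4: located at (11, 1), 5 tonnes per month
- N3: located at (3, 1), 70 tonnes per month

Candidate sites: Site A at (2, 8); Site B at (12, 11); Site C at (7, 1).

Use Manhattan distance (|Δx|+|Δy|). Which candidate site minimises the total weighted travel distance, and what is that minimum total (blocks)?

Total weighted distance at each candidate:
  Site A (2, 8): total = 1468
  Site B (12, 11): total = 2506
  Site C (7, 1): total = 1726
Minimum is at Site A with total 1468 blocks.

Site A, total 1468 blocks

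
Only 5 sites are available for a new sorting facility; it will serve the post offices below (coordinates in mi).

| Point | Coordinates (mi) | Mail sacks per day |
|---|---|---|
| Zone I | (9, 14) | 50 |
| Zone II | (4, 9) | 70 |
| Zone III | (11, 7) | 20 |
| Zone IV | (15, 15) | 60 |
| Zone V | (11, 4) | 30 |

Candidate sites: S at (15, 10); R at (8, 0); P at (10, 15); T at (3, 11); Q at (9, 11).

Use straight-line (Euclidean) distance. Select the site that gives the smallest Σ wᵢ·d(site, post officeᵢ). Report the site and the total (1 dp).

Total weighted distance at each candidate:
  S (15, 10): total = 1750.1
  R (8, 0): total = 2686.7
  P (10, 15): total = 1457.3
  T (3, 11): total = 1748.7
  Q (9, 11): total = 1267.5
Minimum is at Q with total 1267.5 mi.

Q, total 1267.5 mi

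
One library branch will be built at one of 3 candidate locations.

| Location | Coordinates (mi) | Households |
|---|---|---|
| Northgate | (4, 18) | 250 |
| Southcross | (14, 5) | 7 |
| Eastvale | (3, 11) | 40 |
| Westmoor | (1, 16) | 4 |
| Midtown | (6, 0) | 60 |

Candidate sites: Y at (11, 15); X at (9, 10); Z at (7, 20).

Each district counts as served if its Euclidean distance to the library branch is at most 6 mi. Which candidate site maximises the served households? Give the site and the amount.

Coverage radius r = 6 mi; a point is covered iff (Δx)²+(Δy)² ≤ 6² = 36.
  Y (11, 15): covers {none} → 0
  X (9, 10): covers {none} → 0
  Z (7, 20): covers {Northgate} → 250
Maximum coverage at Z: 250 households.

Z, covering 250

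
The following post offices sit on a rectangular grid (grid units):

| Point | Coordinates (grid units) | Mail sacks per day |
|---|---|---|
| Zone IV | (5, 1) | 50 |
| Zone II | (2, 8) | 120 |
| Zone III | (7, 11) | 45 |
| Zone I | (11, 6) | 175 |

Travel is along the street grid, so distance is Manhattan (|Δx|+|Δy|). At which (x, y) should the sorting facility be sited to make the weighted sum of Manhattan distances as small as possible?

Manhattan distance separates: Σwᵢ(|x−xᵢ|+|y−yᵢ|) = Σwᵢ|x−xᵢ| + Σwᵢ|y−yᵢ|, so x and y are optimised independently as 1-D weighted medians.
Total weight W = 390; half = 195.
x-coordinate, sorted with cumulative weight:
  x=2 (Zone II, w=120) cum 120
  x=5 (Zone IV, w=50) cum 170
  x=7 (Zone III, w=45) cum 215  ← median
  x=11 (Zone I, w=175) cum 390
⇒ x* = 7
y-coordinate, sorted with cumulative weight:
  y=1 (Zone IV, w=50) cum 50
  y=6 (Zone I, w=175) cum 225  ← median
  y=8 (Zone II, w=120) cum 345
  y=11 (Zone III, w=45) cum 390
⇒ y* = 6

(7, 6)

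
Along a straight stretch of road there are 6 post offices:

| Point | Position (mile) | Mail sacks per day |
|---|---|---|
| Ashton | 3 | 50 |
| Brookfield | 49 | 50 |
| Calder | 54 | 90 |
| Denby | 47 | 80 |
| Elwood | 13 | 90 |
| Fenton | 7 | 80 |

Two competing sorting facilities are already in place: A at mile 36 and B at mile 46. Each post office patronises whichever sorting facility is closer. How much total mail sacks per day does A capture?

The indifferent point is the midpoint (36+46)/2 = 41; post offices left of it (closer to A at 36) go to A, those right go to B.
  Ashton at 3 (w=50) → A
  Fenton at 7 (w=80) → A
  Elwood at 13 (w=90) → A
  Denby at 47 (w=80) → B
  Brookfield at 49 (w=50) → B
  Calder at 54 (w=90) → B
A captures 220; B captures 220.

220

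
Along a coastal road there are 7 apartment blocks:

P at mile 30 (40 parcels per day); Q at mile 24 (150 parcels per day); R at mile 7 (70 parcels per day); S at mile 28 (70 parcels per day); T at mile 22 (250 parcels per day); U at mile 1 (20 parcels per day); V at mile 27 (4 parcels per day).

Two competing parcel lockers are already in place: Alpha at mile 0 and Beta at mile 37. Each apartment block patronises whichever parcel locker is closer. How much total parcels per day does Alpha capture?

90

The indifferent point is the midpoint (0+37)/2 = 18.5; apartment blocks left of it (closer to Alpha at 0) go to Alpha, those right go to Beta.
  U at 1 (w=20) → Alpha
  R at 7 (w=70) → Alpha
  T at 22 (w=250) → Beta
  Q at 24 (w=150) → Beta
  V at 27 (w=4) → Beta
  S at 28 (w=70) → Beta
  P at 30 (w=40) → Beta
Alpha captures 90; Beta captures 514.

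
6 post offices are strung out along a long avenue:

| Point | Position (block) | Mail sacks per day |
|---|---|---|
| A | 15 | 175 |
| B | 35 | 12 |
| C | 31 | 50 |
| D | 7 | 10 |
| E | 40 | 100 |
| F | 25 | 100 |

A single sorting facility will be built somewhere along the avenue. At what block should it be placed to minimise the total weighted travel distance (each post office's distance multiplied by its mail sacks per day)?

x = 25

For a sum of weighted absolute distances on a line, the optimum is the weighted median (not the mean). Total weight W = 447; half-weight = 223.5.
Sort by position and accumulate weight:
  block 7 (D, w=10) → cum 10
  block 15 (A, w=175) → cum 185
  block 25 (F, w=100) → cum 285  ≥ 223.5 → median here
  block 31 (C, w=50) → cum 335
  block 35 (B, w=12) → cum 347
  block 40 (E, w=100) → cum 447
Optimal location: block 25.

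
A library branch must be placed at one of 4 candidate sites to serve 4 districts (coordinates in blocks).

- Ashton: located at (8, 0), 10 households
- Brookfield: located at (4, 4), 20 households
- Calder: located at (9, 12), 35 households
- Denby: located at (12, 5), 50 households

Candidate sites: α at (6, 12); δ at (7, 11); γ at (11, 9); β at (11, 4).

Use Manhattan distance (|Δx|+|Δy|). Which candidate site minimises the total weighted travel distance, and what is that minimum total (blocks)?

Total weighted distance at each candidate:
  α (6, 12): total = 1095
  δ (7, 11): total = 975
  γ (11, 9): total = 785
  β (11, 4): total = 660
Minimum is at β with total 660 blocks.

β, total 660 blocks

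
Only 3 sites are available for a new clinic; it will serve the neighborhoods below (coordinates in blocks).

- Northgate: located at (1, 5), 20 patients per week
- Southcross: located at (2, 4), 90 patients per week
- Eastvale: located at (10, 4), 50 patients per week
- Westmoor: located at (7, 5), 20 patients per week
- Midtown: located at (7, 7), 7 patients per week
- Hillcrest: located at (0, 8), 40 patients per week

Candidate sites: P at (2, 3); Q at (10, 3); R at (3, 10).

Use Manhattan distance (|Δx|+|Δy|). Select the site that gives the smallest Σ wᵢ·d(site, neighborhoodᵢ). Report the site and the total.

Total weighted distance at each candidate:
  P (2, 3): total = 1083
  Q (10, 3): total = 1829
  R (3, 10): total = 1849
Minimum is at P with total 1083 blocks.

P, total 1083 blocks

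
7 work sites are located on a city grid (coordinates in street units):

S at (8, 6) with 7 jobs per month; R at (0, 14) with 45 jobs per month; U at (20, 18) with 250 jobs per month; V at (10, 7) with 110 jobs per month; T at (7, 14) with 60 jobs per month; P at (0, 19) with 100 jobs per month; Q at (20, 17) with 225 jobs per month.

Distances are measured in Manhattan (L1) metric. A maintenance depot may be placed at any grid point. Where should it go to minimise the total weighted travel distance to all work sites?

Manhattan distance separates: Σwᵢ(|x−xᵢ|+|y−yᵢ|) = Σwᵢ|x−xᵢ| + Σwᵢ|y−yᵢ|, so x and y are optimised independently as 1-D weighted medians.
Total weight W = 797; half = 398.5.
x-coordinate, sorted with cumulative weight:
  x=0 (R, w=45) cum 45
  x=0 (P, w=100) cum 145
  x=7 (T, w=60) cum 205
  x=8 (S, w=7) cum 212
  x=10 (V, w=110) cum 322
  x=20 (U, w=250) cum 572  ← median
  x=20 (Q, w=225) cum 797
⇒ x* = 20
y-coordinate, sorted with cumulative weight:
  y=6 (S, w=7) cum 7
  y=7 (V, w=110) cum 117
  y=14 (R, w=45) cum 162
  y=14 (T, w=60) cum 222
  y=17 (Q, w=225) cum 447  ← median
  y=18 (U, w=250) cum 697
  y=19 (P, w=100) cum 797
⇒ y* = 17

(20, 17)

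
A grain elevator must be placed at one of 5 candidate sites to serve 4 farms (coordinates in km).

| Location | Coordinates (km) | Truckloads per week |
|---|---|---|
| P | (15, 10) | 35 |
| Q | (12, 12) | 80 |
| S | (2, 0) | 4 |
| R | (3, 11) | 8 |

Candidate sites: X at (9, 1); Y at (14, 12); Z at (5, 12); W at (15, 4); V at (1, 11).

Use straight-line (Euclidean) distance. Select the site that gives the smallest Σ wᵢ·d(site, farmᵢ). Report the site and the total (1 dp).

Y, total 394.5 km

Total weighted distance at each candidate:
  X (9, 1): total = 1412.3
  Y (14, 12): total = 394.5
  Z (5, 12): total = 984.3
  W (15, 4): total = 1059.1
  V (1, 11): total = 1435.1
Minimum is at Y with total 394.5 km.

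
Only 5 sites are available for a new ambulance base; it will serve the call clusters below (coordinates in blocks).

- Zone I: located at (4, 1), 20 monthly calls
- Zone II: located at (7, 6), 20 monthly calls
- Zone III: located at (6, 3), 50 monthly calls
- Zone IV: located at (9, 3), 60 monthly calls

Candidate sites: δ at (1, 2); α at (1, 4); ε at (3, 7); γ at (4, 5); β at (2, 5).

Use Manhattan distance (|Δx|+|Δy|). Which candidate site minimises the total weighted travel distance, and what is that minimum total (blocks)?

Total weighted distance at each candidate:
  δ (1, 2): total = 1120
  α (1, 4): total = 1120
  ε (3, 7): total = 1190
  γ (4, 5): total = 780
  β (2, 5): total = 1080
Minimum is at γ with total 780 blocks.

γ, total 780 blocks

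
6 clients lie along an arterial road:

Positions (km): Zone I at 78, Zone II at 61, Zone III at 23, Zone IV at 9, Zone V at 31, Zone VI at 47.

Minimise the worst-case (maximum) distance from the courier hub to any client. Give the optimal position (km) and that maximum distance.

location 43.5, max distance 34.5

The 1-center on a line is the midpoint of the two extreme points: leftmost at 9, rightmost at 78.
Optimal location = (9 + 78)/2 = 43.5; maximum distance = (78 − 9)/2 = 34.5.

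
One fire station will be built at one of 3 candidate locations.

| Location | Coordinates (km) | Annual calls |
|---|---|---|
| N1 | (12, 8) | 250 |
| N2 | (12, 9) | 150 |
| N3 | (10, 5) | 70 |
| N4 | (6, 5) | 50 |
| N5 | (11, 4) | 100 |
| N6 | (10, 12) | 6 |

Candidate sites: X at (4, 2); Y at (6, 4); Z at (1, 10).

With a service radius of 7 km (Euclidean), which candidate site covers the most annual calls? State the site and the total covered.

Coverage radius r = 7 km; a point is covered iff (Δx)²+(Δy)² ≤ 7² = 49.
  X (4, 2): covers {N3, N4} → 120
  Y (6, 4): covers {N3, N4, N5} → 220
  Z (1, 10): covers {none} → 0
Maximum coverage at Y: 220 annual calls.

Y, covering 220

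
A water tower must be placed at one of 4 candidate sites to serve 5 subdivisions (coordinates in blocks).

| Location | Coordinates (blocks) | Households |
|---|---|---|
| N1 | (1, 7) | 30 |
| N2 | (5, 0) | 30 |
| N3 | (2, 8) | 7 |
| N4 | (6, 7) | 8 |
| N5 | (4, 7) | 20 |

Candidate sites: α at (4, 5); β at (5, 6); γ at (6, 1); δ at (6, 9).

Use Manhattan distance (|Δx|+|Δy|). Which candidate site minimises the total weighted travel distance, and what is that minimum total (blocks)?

β, total 421 blocks

Total weighted distance at each candidate:
  α (4, 5): total = 437
  β (5, 6): total = 421
  γ (6, 1): total = 675
  δ (6, 9): total = 641
Minimum is at β with total 421 blocks.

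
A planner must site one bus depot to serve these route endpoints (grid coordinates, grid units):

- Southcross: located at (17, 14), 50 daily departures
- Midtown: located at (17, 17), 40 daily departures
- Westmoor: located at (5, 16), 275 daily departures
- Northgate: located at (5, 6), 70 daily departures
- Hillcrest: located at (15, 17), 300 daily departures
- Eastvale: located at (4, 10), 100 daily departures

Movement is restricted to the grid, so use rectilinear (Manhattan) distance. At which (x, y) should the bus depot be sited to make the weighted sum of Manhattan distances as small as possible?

Manhattan distance separates: Σwᵢ(|x−xᵢ|+|y−yᵢ|) = Σwᵢ|x−xᵢ| + Σwᵢ|y−yᵢ|, so x and y are optimised independently as 1-D weighted medians.
Total weight W = 835; half = 417.5.
x-coordinate, sorted with cumulative weight:
  x=4 (Eastvale, w=100) cum 100
  x=5 (Westmoor, w=275) cum 375
  x=5 (Northgate, w=70) cum 445  ← median
  x=15 (Hillcrest, w=300) cum 745
  x=17 (Southcross, w=50) cum 795
  x=17 (Midtown, w=40) cum 835
⇒ x* = 5
y-coordinate, sorted with cumulative weight:
  y=6 (Northgate, w=70) cum 70
  y=10 (Eastvale, w=100) cum 170
  y=14 (Southcross, w=50) cum 220
  y=16 (Westmoor, w=275) cum 495  ← median
  y=17 (Midtown, w=40) cum 535
  y=17 (Hillcrest, w=300) cum 835
⇒ y* = 16

(5, 16)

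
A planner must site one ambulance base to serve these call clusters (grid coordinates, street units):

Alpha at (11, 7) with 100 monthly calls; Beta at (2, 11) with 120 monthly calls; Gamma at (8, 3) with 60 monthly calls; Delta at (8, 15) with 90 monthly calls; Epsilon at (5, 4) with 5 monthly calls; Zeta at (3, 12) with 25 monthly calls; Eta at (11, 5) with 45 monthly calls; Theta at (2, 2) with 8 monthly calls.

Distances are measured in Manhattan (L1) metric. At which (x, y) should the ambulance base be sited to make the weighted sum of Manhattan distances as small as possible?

Manhattan distance separates: Σwᵢ(|x−xᵢ|+|y−yᵢ|) = Σwᵢ|x−xᵢ| + Σwᵢ|y−yᵢ|, so x and y are optimised independently as 1-D weighted medians.
Total weight W = 453; half = 226.5.
x-coordinate, sorted with cumulative weight:
  x=2 (Beta, w=120) cum 120
  x=2 (Theta, w=8) cum 128
  x=3 (Zeta, w=25) cum 153
  x=5 (Epsilon, w=5) cum 158
  x=8 (Gamma, w=60) cum 218
  x=8 (Delta, w=90) cum 308  ← median
  x=11 (Alpha, w=100) cum 408
  x=11 (Eta, w=45) cum 453
⇒ x* = 8
y-coordinate, sorted with cumulative weight:
  y=2 (Theta, w=8) cum 8
  y=3 (Gamma, w=60) cum 68
  y=4 (Epsilon, w=5) cum 73
  y=5 (Eta, w=45) cum 118
  y=7 (Alpha, w=100) cum 218
  y=11 (Beta, w=120) cum 338  ← median
  y=12 (Zeta, w=25) cum 363
  y=15 (Delta, w=90) cum 453
⇒ y* = 11

(8, 11)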